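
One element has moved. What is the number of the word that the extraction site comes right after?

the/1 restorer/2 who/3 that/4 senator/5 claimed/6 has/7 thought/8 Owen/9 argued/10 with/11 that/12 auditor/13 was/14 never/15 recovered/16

6

The displaced element is "the restorer" (word 2).
It is linked across 1 clause boundary (Ø).
It functions as the subject of "thought", so the gap sits immediately after word 6 ("claimed").
Base order: That senator claimed that the restorer has thought Owen argued with that auditor.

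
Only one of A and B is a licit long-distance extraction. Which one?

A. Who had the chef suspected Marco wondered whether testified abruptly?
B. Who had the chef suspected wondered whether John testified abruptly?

B

In A, the wh-phrase is extracted from inside a wh-island (introduced by "whether"), which blocks movement.
In B, the extraction path crosses only that-complement boundaries, which are transparent.
So B is grammatical.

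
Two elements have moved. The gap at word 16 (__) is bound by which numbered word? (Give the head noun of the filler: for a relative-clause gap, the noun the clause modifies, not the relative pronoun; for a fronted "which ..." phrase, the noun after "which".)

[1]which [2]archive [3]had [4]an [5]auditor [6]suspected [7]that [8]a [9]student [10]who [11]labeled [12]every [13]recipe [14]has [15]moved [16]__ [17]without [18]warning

2

The marked gap is the direct object of "moved".
Its filler is the fronted wh-phrase "which archive", at word 2.
(The other dependency links word 9 to a gap after word 10.)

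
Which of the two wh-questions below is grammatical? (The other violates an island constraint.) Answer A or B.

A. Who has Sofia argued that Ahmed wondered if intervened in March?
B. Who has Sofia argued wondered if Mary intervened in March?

In A, the wh-phrase is extracted from inside a wh-island (introduced by "if"), which blocks movement.
In B, the extraction path crosses only that-complement boundaries, which are transparent.
So B is grammatical.

B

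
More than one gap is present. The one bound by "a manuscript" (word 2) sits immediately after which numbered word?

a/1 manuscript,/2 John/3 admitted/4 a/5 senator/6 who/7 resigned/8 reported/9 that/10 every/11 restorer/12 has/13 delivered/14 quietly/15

The displaced element is "a manuscript" (word 2).
It is linked across 2 clause boundaries (Ø → that).
It functions as the direct object of "delivered", so the gap sits immediately after word 14 ("delivered").
Base order: John admitted a senator who resigned reported that every restorer has delivered a manuscript quietly.

14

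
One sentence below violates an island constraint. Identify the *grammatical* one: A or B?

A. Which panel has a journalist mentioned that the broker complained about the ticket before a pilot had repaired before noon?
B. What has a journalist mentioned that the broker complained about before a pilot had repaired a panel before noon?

B

In A, the wh-phrase is extracted from inside an adjunct island (introduced by "before"), which blocks movement.
In B, the extraction path crosses only that-complement boundaries, which are transparent.
So B is grammatical.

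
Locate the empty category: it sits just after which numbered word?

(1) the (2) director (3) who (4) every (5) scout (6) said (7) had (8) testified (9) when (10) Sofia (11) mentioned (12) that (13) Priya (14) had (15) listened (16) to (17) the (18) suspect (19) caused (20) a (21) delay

The displaced element is "the director" (word 2).
It is linked across 1 clause boundary (Ø).
It functions as the subject of "testified", so the gap sits immediately after word 6 ("said").
Base order: Every scout said that the director had testified when Sofia mentioned that Priya had listened to the suspect.

6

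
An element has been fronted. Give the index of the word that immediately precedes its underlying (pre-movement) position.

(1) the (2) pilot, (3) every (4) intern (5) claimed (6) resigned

5

The displaced element is "the pilot" (word 2).
It is linked across 1 clause boundary (Ø).
It functions as the subject of "resigned", so the gap sits immediately after word 5 ("claimed").
Base order: Every intern claimed that the pilot resigned.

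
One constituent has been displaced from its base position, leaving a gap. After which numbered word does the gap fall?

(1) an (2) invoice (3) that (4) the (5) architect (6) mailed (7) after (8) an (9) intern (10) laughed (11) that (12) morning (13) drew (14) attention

6

The displaced element is "an invoice" (word 2).
It functions as the direct object of "mailed", so the gap sits immediately after word 6 ("mailed").
Base order: The architect mailed an invoice after an intern laughed that morning.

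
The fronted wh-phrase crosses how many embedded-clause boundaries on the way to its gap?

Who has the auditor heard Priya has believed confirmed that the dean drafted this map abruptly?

"who" is extracted from the subject of "confirmed".
Boundaries crossed, outermost first: [Ø], [Ø] — 2 in total.

2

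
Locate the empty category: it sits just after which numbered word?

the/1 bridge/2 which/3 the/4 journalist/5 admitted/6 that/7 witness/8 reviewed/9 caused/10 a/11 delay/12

The displaced element is "the bridge" (word 2).
It is linked across 1 clause boundary (Ø).
It functions as the direct object of "reviewed", so the gap sits immediately after word 9 ("reviewed").
Base order: The journalist admitted that witness reviewed the bridge.

9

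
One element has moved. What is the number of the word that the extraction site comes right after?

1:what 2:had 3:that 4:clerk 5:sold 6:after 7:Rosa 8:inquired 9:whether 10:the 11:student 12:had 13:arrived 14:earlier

The displaced element is "what" (word 1).
It functions as the direct object of "sold", so the gap sits immediately after word 5 ("sold").
Base order: That clerk had sold what after Rosa inquired whether the student had arrived earlier.

5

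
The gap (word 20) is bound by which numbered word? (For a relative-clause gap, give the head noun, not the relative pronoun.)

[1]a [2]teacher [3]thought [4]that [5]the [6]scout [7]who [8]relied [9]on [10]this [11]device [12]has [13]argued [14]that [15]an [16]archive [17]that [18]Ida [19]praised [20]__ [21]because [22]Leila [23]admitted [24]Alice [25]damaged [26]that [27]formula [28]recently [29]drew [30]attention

The gap at 20 is the object of "praised", inside a relative clause.
The relative pronoun is "that" (word 17); it is bound by the head noun immediately before it.
Its filler is the head noun "archive", at word 16.

16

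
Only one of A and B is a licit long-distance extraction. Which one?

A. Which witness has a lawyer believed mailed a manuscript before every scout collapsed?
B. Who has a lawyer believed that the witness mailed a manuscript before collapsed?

A

In B, the wh-phrase is extracted from inside an adjunct island (introduced by "before"), which blocks movement.
In A, the extraction path crosses only that-complement boundaries, which are transparent.
So A is grammatical.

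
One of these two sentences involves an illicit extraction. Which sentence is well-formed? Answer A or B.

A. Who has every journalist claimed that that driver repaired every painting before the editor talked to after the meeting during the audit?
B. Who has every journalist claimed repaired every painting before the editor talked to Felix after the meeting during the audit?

In A, the wh-phrase is extracted from inside an adjunct island (introduced by "before"), which blocks movement.
In B, the extraction path crosses only that-complement boundaries, which are transparent.
So B is grammatical.

B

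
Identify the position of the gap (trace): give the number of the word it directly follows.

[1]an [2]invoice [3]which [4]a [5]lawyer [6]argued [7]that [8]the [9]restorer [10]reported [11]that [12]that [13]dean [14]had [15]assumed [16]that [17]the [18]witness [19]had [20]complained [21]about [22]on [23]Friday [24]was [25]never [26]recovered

21

The displaced element is "an invoice" (word 2).
It is linked across 3 clause boundaries (that → that → that).
It functions as the object of the preposition "about" of "complained", so the gap sits immediately after word 21 ("about").
Base order: A lawyer argued that the restorer reported that that dean had assumed that the witness had complained about an invoice on Friday.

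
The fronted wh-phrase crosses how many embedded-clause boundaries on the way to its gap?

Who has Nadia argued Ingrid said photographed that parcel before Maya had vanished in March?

"who" is extracted from the subject of "photographed".
Boundaries crossed, outermost first: [Ø], [Ø] — 2 in total.

2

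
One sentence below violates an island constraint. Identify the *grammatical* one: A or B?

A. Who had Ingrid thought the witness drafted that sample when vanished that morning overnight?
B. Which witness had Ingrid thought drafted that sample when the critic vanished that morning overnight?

In A, the wh-phrase is extracted from inside an adjunct island (introduced by "when"), which blocks movement.
In B, the extraction path crosses only that-complement boundaries, which are transparent.
So B is grammatical.

B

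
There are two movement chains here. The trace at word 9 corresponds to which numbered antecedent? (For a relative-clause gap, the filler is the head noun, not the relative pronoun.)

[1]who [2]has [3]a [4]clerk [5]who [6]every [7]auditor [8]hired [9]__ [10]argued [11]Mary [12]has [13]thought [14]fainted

4

The marked gap is inside the relative clause, the direct object of "hired".
Its filler is the head noun "clerk" (via "who"), at word 4.
(The other dependency links word 1 to a gap after word 13.)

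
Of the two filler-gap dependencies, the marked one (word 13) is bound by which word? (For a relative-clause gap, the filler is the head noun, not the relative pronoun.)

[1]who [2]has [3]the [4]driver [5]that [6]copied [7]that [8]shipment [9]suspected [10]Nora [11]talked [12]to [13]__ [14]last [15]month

1

The marked gap is the object of the preposition "to" of "talked".
Its filler is the fronted wh-phrase "who", at word 1.
(The other dependency links word 4 to a gap after word 5.)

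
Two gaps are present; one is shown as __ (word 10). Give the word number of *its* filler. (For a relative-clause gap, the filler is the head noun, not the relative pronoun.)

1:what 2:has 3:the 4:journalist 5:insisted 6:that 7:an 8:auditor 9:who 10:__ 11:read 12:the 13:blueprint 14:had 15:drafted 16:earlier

The marked gap is inside the relative clause, the subject of "read".
Its filler is the head noun "auditor" (via "who"), at word 8.
(The other dependency links word 1 to a gap after word 15.)

8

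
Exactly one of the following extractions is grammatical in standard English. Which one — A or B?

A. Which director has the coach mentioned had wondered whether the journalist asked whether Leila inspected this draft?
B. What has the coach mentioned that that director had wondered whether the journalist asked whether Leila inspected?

A

In B, the wh-phrase is extracted from inside a wh-island (introduced by "whether"), which blocks movement.
In A, the extraction path crosses only that-complement boundaries, which are transparent.
So A is grammatical.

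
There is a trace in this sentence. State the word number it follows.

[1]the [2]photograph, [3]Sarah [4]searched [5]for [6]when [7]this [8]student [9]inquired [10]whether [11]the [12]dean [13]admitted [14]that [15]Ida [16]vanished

The displaced element is "the photograph" (word 2).
It functions as the object of the preposition "for" of "searched", so the gap sits immediately after word 5 ("for").
Base order: Sarah searched for the photograph when this student inquired whether the dean admitted that Ida vanished.

5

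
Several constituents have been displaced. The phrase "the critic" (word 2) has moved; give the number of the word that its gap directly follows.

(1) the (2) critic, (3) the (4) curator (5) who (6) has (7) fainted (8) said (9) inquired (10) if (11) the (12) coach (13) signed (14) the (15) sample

8

The displaced element is "the critic" (word 2).
It is linked across 1 clause boundary (Ø).
It functions as the subject of "inquired", so the gap sits immediately after word 8 ("said").
Base order: The curator who has fainted said that the critic inquired if the coach signed the sample.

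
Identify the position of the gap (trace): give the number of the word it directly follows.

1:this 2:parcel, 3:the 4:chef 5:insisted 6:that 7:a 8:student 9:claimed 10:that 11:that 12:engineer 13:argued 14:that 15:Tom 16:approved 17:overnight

The displaced element is "this parcel" (word 2).
It is linked across 3 clause boundaries (that → that → that).
It functions as the direct object of "approved", so the gap sits immediately after word 16 ("approved").
Base order: The chef insisted that a student claimed that that engineer argued that Tom approved this parcel overnight.

16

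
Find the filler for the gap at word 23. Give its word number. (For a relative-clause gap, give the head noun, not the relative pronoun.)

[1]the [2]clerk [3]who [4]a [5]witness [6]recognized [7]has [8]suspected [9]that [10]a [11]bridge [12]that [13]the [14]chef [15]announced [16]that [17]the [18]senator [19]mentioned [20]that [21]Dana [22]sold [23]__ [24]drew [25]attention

11

The gap at 23 is the object of "sold", inside a relative clause.
The relative pronoun is "that" (word 12); it is bound by the head noun immediately before it.
Its filler is the head noun "bridge", at word 11.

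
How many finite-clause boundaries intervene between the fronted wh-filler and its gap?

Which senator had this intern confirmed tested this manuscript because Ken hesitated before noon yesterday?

1

"which senator" is extracted from the subject of "tested".
Boundaries crossed, outermost first: [Ø] — 1 in total.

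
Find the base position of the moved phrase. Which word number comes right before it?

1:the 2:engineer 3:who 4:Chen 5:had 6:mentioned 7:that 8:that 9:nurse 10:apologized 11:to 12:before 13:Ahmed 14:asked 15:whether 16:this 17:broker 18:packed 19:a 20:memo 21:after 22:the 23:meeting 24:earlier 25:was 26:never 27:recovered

11

The displaced element is "the engineer" (word 2).
It is linked across 1 clause boundary (that).
It functions as the object of the preposition "to" of "apologized", so the gap sits immediately after word 11 ("to").
Base order: Chen had mentioned that that nurse apologized to the engineer before Ahmed asked whether this broker packed a memo after the meeting earlier.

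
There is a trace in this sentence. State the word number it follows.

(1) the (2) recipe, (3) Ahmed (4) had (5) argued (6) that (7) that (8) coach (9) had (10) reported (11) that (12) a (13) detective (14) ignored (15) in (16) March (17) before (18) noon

14

The displaced element is "the recipe" (word 2).
It is linked across 2 clause boundaries (that → that).
It functions as the direct object of "ignored", so the gap sits immediately after word 14 ("ignored").
Base order: Ahmed had argued that that coach had reported that a detective ignored the recipe in March before noon.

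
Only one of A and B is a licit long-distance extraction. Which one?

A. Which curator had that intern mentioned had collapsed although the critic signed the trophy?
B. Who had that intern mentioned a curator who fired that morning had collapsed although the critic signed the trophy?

In B, the wh-phrase is extracted from inside a complex-NP island (relative clause) (introduced by "who"), which blocks movement.
In A, the extraction path crosses only that-complement boundaries, which are transparent.
So A is grammatical.

A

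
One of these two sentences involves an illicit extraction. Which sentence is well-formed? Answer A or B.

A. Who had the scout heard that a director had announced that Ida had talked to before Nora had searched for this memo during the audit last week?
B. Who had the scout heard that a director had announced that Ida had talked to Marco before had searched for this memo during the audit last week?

In B, the wh-phrase is extracted from inside an adjunct island (introduced by "before"), which blocks movement.
In A, the extraction path crosses only that-complement boundaries, which are transparent.
So A is grammatical.

A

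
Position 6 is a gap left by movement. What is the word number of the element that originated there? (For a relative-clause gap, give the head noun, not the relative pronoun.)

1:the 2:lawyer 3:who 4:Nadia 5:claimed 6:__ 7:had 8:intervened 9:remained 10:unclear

2

The gap at 6 is the subject of "intervened", inside a relative clause.
The relative pronoun is "who" (word 3); it is bound by the head noun immediately before it.
Its filler is the head noun "lawyer", at word 2.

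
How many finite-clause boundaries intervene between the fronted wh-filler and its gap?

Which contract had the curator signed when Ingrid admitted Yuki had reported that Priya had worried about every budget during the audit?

"which contract" originates inside the matrix clause — no clause boundary is crossed.

0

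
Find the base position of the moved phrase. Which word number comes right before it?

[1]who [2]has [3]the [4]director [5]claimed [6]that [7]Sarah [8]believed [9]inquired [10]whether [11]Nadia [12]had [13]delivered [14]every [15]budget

The displaced element is "who" (word 1).
It is linked across 2 clause boundaries (that → Ø).
It functions as the subject of "inquired", so the gap sits immediately after word 8 ("believed").
Base order: The director has claimed that Sarah believed who inquired whether Nadia had delivered every budget.

8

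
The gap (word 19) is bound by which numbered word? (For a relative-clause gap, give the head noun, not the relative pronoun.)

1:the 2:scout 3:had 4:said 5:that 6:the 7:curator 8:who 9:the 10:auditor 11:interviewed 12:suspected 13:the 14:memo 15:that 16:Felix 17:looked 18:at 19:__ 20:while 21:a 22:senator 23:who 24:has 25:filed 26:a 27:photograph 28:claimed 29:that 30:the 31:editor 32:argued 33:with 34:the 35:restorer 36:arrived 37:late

The gap at 19 is the prepositional object of "looked", inside a relative clause.
The relative pronoun is "that" (word 15); it is bound by the head noun immediately before it.
Its filler is the head noun "memo", at word 14.

14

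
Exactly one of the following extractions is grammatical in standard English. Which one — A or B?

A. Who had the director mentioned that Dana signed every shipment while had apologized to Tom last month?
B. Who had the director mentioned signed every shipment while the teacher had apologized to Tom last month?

B

In A, the wh-phrase is extracted from inside an adjunct island (introduced by "while"), which blocks movement.
In B, the extraction path crosses only that-complement boundaries, which are transparent.
So B is grammatical.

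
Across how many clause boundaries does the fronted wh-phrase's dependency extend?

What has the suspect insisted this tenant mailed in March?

"what" is extracted from the object of "mailed".
Boundaries crossed, outermost first: [Ø] — 1 in total.

1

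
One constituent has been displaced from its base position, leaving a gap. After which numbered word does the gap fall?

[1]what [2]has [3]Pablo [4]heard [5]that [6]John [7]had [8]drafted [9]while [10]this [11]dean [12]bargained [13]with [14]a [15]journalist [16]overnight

The displaced element is "what" (word 1).
It is linked across 1 clause boundary (that).
It functions as the direct object of "drafted", so the gap sits immediately after word 8 ("drafted").
Base order: Pablo has heard that John had drafted what while this dean bargained with a journalist overnight.

8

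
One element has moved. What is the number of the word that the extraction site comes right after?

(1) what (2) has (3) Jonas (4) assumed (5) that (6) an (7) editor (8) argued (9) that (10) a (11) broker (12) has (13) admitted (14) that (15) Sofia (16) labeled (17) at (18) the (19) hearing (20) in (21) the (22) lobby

The displaced element is "what" (word 1).
It is linked across 3 clause boundaries (that → that → that).
It functions as the direct object of "labeled", so the gap sits immediately after word 16 ("labeled").
Base order: Jonas has assumed that an editor argued that a broker has admitted that Sofia labeled what at the hearing in the lobby.

16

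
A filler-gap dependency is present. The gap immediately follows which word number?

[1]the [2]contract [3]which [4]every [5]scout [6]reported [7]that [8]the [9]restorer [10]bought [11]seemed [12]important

10

The displaced element is "the contract" (word 2).
It is linked across 1 clause boundary (that).
It functions as the direct object of "bought", so the gap sits immediately after word 10 ("bought").
Base order: Every scout reported that the restorer bought the contract.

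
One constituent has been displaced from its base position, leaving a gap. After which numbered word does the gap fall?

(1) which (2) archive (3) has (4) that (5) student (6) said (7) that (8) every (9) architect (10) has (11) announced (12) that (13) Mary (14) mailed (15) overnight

14

The displaced element is "which archive" (word 2).
It is linked across 2 clause boundaries (that → that).
It functions as the direct object of "mailed", so the gap sits immediately after word 14 ("mailed").
Base order: That student has said that every architect has announced that Mary mailed which archive overnight.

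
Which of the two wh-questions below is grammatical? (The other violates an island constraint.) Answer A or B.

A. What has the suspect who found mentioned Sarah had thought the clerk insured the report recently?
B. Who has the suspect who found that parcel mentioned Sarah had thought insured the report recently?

In A, the wh-phrase is extracted from inside a complex-NP island (relative clause) (introduced by "who"), which blocks movement.
In B, the extraction path crosses only that-complement boundaries, which are transparent.
So B is grammatical.

B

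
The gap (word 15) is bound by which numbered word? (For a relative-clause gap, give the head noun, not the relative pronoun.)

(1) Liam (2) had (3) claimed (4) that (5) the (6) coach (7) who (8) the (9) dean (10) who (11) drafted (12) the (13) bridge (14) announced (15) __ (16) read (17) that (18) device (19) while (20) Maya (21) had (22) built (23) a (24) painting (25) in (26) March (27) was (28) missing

The gap at 15 is the subject of "read", inside a relative clause.
The relative pronoun is "who" (word 7); it is bound by the head noun immediately before it.
Its filler is the head noun "coach", at word 6.

6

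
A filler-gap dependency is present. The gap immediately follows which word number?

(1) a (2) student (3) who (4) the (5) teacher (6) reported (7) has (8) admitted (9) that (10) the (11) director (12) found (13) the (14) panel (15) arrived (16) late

The displaced element is "a student" (word 2).
It is linked across 1 clause boundary (Ø).
It functions as the subject of "admitted", so the gap sits immediately after word 6 ("reported").
Base order: The teacher reported that a student has admitted that the director found the panel.

6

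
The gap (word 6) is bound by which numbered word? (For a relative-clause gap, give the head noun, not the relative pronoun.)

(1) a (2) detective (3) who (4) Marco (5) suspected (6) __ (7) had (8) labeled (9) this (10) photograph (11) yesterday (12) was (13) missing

2

The gap at 6 is the subject of "labeled", inside a relative clause.
The relative pronoun is "who" (word 3); it is bound by the head noun immediately before it.
Its filler is the head noun "detective", at word 2.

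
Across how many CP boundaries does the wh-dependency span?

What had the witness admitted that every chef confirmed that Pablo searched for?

2

"what" is extracted from the PP object of "searched".
Boundaries crossed, outermost first: [that], [that] — 2 in total.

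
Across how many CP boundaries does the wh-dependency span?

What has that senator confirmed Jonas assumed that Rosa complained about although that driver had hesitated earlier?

2

"what" is extracted from the PP object of "complained".
Boundaries crossed, outermost first: [Ø], [that] — 2 in total.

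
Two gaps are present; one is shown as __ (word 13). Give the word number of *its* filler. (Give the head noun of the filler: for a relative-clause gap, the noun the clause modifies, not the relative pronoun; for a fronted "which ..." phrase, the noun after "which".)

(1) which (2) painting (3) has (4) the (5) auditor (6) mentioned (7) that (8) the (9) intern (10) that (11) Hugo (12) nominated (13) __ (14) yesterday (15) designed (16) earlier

9

The marked gap is inside the relative clause, the direct object of "nominated".
Its filler is the head noun "intern" (via "that"), at word 9.
(The other dependency links word 2 to a gap after word 15.)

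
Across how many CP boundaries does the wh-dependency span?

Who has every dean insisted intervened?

1

"who" is extracted from the subject of "intervened".
Boundaries crossed, outermost first: [Ø] — 1 in total.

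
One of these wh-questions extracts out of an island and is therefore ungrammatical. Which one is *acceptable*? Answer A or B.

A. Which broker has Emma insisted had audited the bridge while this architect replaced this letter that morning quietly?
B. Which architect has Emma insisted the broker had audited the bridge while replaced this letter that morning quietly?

A

In B, the wh-phrase is extracted from inside an adjunct island (introduced by "while"), which blocks movement.
In A, the extraction path crosses only that-complement boundaries, which are transparent.
So A is grammatical.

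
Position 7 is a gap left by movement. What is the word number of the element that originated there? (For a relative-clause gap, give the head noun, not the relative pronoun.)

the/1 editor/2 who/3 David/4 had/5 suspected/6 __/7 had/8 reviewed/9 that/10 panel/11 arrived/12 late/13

The gap at 7 is the subject of "reviewed", inside a relative clause.
The relative pronoun is "who" (word 3); it is bound by the head noun immediately before it.
Its filler is the head noun "editor", at word 2.

2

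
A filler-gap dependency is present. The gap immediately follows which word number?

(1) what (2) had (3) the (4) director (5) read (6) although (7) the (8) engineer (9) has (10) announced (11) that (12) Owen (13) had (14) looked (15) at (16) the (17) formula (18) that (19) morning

5

The displaced element is "what" (word 1).
It functions as the direct object of "read", so the gap sits immediately after word 5 ("read").
Base order: The director had read what although the engineer has announced that Owen had looked at the formula that morning.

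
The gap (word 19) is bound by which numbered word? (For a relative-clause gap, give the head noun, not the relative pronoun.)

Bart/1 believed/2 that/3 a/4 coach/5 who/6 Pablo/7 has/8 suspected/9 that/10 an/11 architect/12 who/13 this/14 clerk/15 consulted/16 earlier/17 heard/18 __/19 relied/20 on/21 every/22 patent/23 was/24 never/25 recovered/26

The gap at 19 is the subject of "relied", inside a relative clause.
The relative pronoun is "who" (word 6); it is bound by the head noun immediately before it.
Its filler is the head noun "coach", at word 5.

5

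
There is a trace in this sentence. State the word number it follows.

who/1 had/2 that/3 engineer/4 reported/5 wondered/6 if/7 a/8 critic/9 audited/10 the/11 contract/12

5

The displaced element is "who" (word 1).
It is linked across 1 clause boundary (Ø).
It functions as the subject of "wondered", so the gap sits immediately after word 5 ("reported").
Base order: That engineer had reported that who wondered if a critic audited the contract.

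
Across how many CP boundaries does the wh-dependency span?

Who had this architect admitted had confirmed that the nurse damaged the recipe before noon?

1

"who" is extracted from the subject of "confirmed".
Boundaries crossed, outermost first: [Ø] — 1 in total.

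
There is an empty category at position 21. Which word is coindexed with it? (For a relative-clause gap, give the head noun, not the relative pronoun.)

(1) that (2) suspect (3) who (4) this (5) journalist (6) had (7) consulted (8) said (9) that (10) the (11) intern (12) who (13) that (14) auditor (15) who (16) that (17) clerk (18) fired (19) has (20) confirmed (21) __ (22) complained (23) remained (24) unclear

The gap at 21 is the subject of "complained", inside a relative clause.
The relative pronoun is "who" (word 12); it is bound by the head noun immediately before it.
Its filler is the head noun "intern", at word 11.

11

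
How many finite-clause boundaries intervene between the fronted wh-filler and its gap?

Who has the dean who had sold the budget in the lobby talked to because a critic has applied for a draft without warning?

0

"who" originates inside the matrix clause — no clause boundary is crossed.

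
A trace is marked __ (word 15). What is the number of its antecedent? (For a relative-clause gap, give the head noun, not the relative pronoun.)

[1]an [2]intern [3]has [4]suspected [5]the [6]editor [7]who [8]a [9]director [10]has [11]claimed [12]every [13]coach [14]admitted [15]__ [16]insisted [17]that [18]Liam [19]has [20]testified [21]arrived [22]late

The gap at 15 is the subject of "insisted", inside a relative clause.
The relative pronoun is "who" (word 7); it is bound by the head noun immediately before it.
Its filler is the head noun "editor", at word 6.

6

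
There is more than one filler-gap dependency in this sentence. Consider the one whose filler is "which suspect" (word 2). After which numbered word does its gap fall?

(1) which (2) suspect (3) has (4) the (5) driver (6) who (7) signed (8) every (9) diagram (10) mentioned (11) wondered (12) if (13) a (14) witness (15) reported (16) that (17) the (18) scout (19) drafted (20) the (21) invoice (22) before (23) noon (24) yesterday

The displaced element is "which suspect" (word 2).
It is linked across 1 clause boundary (Ø).
It functions as the subject of "wondered", so the gap sits immediately after word 10 ("mentioned").
Base order: The driver who signed every diagram has mentioned that which suspect wondered if a witness reported that the scout drafted the invoice before noon yesterday.

10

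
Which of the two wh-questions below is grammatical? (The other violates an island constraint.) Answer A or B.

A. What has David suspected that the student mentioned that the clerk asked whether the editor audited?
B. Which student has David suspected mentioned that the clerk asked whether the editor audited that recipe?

In A, the wh-phrase is extracted from inside a wh-island (introduced by "whether"), which blocks movement.
In B, the extraction path crosses only that-complement boundaries, which are transparent.
So B is grammatical.

B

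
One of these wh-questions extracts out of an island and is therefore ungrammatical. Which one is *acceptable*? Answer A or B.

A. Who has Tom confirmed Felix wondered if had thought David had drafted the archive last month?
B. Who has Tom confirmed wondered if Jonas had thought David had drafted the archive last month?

In A, the wh-phrase is extracted from inside a wh-island (introduced by "if"), which blocks movement.
In B, the extraction path crosses only that-complement boundaries, which are transparent.
So B is grammatical.

B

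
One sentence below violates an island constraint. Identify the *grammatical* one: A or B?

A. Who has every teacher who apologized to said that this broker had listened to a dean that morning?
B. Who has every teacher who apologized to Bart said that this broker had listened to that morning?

In A, the wh-phrase is extracted from inside a complex-NP island (relative clause) (introduced by "who"), which blocks movement.
In B, the extraction path crosses only that-complement boundaries, which are transparent.
So B is grammatical.

B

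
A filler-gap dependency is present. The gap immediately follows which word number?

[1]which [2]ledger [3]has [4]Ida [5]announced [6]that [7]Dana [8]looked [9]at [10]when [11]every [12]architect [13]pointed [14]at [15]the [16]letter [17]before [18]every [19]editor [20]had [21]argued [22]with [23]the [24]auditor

The displaced element is "which ledger" (word 2).
It is linked across 1 clause boundary (that).
It functions as the object of the preposition "at" of "looked", so the gap sits immediately after word 9 ("at").
Base order: Ida has announced that Dana looked at which ledger when every architect pointed at the letter before every editor had argued with the auditor.

9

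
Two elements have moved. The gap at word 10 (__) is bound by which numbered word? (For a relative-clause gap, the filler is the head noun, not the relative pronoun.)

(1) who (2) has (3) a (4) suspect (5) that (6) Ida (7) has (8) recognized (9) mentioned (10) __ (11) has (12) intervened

The marked gap is the subject of "intervened".
Its filler is the fronted wh-phrase "who", at word 1.
(The other dependency links word 4 to a gap after word 8.)

1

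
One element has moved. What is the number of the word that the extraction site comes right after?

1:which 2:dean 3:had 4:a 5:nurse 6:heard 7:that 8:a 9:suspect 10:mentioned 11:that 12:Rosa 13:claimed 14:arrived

13

The displaced element is "which dean" (word 2).
It is linked across 3 clause boundaries (that → that → Ø).
It functions as the subject of "arrived", so the gap sits immediately after word 13 ("claimed").
Base order: A nurse had heard that a suspect mentioned that Rosa claimed that which dean arrived.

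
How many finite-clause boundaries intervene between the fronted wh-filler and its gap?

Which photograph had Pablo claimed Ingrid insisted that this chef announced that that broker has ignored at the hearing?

3

"which photograph" is extracted from the object of "ignored".
Boundaries crossed, outermost first: [Ø], [that], [that] — 3 in total.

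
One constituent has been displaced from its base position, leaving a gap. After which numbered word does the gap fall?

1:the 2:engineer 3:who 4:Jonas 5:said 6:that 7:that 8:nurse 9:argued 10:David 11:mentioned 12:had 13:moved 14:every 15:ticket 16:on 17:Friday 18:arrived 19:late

The displaced element is "the engineer" (word 2).
It is linked across 3 clause boundaries (that → Ø → Ø).
It functions as the subject of "moved", so the gap sits immediately after word 11 ("mentioned").
Base order: Jonas said that that nurse argued David mentioned that the engineer had moved every ticket on Friday.

11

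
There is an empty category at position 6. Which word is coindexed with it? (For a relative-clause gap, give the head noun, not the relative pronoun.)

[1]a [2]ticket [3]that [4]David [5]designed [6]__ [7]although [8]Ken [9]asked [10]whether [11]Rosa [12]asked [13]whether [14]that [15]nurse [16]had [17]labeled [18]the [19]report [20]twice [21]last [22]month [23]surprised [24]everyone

2

The gap at 6 is the object of "designed", inside a relative clause.
The relative pronoun is "that" (word 3); it is bound by the head noun immediately before it.
Its filler is the head noun "ticket", at word 2.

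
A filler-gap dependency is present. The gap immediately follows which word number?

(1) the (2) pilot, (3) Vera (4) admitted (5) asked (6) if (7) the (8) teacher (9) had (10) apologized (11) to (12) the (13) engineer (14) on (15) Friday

The displaced element is "the pilot" (word 2).
It is linked across 1 clause boundary (Ø).
It functions as the subject of "asked", so the gap sits immediately after word 4 ("admitted").
Base order: Vera admitted that the pilot asked if the teacher had apologized to the engineer on Friday.

4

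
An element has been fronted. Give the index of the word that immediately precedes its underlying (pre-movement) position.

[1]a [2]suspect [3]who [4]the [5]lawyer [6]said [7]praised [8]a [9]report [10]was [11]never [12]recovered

6

The displaced element is "a suspect" (word 2).
It is linked across 1 clause boundary (Ø).
It functions as the subject of "praised", so the gap sits immediately after word 6 ("said").
Base order: The lawyer said a suspect praised a report.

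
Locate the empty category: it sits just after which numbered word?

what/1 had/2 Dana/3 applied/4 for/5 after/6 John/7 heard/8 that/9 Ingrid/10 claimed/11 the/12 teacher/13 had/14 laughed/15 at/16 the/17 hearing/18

The displaced element is "what" (word 1).
It functions as the object of the preposition "for" of "applied", so the gap sits immediately after word 5 ("for").
Base order: Dana had applied for what after John heard that Ingrid claimed the teacher had laughed at the hearing.

5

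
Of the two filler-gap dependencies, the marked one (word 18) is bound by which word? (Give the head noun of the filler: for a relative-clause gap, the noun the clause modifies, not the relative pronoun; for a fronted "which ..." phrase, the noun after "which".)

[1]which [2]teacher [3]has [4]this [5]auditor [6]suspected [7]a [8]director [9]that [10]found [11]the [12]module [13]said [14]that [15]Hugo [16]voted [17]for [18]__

The marked gap is the object of the preposition "for" of "voted".
Its filler is the fronted wh-phrase "which teacher", at word 2.
(The other dependency links word 8 to a gap after word 9.)

2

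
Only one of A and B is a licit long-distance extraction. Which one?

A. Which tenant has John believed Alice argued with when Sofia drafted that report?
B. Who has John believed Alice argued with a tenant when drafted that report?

In B, the wh-phrase is extracted from inside an adjunct island (introduced by "when"), which blocks movement.
In A, the extraction path crosses only that-complement boundaries, which are transparent.
So A is grammatical.

A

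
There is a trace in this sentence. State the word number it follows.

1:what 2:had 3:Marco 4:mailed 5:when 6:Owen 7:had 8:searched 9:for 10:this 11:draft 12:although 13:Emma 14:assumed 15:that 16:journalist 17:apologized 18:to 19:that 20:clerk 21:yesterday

The displaced element is "what" (word 1).
It functions as the direct object of "mailed", so the gap sits immediately after word 4 ("mailed").
Base order: Marco had mailed what when Owen had searched for this draft although Emma assumed that journalist apologized to that clerk yesterday.

4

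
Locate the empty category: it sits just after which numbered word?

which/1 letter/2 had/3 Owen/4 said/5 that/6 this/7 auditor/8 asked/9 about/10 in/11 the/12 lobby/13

10

The displaced element is "which letter" (word 2).
It is linked across 1 clause boundary (that).
It functions as the object of the preposition "about" of "asked", so the gap sits immediately after word 10 ("about").
Base order: Owen had said that this auditor asked about which letter in the lobby.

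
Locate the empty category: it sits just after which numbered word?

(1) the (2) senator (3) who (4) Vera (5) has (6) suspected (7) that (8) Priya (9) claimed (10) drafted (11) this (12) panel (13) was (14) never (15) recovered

The displaced element is "the senator" (word 2).
It is linked across 2 clause boundaries (that → Ø).
It functions as the subject of "drafted", so the gap sits immediately after word 9 ("claimed").
Base order: Vera has suspected that Priya claimed the senator drafted this panel.

9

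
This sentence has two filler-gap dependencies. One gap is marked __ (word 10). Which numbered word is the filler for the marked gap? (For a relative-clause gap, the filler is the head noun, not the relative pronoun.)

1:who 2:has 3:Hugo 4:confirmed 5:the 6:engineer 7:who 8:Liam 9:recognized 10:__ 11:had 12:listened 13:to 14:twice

The marked gap is inside the relative clause, the direct object of "recognized".
Its filler is the head noun "engineer" (via "who"), at word 6.
(The other dependency links word 1 to a gap after word 13.)

6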